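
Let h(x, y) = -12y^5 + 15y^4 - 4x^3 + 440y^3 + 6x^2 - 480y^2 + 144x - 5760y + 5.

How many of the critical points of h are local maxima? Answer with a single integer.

h separates as a function of x plus a function of y, so ∇h=0 decouples.
∂h/∂x = -12(x - 4)(x + 3) = 0 at x ∈ {-3, 4}; ∂h/∂y = -60(y - 4)(y - 3)(y + 2)(y + 4) = 0 at y ∈ {-4, -2, 3, 4}.
The Hessian is diagonal: diag(h_xx, h_yy). Second derivatives: h_xx(-3)=84, h_xx(4)=-84; h_yy(-4)=6720, h_yy(-2)=-3600, h_yy(3)=2100, h_yy(4)=-2880.
Local maxima occur where both diagonal entries negative: (4, -2), (4, 4). Count: 2.

2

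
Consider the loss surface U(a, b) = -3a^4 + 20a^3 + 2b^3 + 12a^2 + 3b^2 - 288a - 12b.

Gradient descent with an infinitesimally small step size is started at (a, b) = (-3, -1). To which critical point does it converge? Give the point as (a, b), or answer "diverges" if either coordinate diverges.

diverges

U is separable, so gradient descent decouples: a follows -∂U/∂a, b follows -∂U/∂b.
∂U/∂a = -12(a - 4)(a - 3)(a + 2); at a=-3 this is 504, so a decreases.
∂U/∂b = 6(b - 1)(b + 2); at b=-1 this is -12, so b increases.
The a-coordinate has no critical point in that direction and runs off to infinity.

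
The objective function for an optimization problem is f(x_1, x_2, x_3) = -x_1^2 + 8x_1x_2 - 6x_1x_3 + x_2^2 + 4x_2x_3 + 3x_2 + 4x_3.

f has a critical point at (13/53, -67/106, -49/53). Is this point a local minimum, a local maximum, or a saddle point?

The Hessian is constant: H = [[-2, 8, -6], [8, 2, 4], [-6, 4, 0]].
Leading principal minors: Δ₁ = -2, Δ₂ = -68, Δ₃ = -424.
The minors fit neither the all-positive nor the alternating-sign pattern, so H is indefinite: a saddle point.

saddle point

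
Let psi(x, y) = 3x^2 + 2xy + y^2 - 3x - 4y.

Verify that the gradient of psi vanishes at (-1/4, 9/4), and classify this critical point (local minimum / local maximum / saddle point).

local minimum

∇psi = (6x + 2y - 3, 2x + 2y - 4); substituting (-1/4, 9/4) gives ∇psi = (0, 0), so (-1/4, 9/4) is indeed a critical point.
The Hessian of psi is constant: H = [[6, 2], [2, 2]].
det(H) = 6·2 − 2² = 8.
det(H) > 0 and tr(H) = 8 > 0, so H is positive definite and the point is a local minimum.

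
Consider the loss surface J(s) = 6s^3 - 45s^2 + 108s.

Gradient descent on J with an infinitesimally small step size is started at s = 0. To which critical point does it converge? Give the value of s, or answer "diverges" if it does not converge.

diverges

J'(s) = 18(s - 3)(s - 2), so J'(0) = 108.
Gradient descent moves in the -J' direction, i.e. s is decreasing.
There is no critical point below s=0, and J' keeps the same sign, so the iterate runs off to −∞.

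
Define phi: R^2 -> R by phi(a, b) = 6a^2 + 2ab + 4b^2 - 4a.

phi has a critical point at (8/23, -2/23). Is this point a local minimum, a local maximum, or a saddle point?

local minimum

The Hessian of phi is constant: H = [[12, 2], [2, 8]].
det(H) = 12·8 − 2² = 92.
det(H) > 0 and tr(H) = 20 > 0, so H is positive definite and the point is a local minimum.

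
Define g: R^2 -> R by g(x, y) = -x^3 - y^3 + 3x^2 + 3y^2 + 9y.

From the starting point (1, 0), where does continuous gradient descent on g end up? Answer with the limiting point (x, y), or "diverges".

g is separable, so gradient descent decouples: x follows -∂g/∂x, y follows -∂g/∂y.
∂g/∂x = -3x(x - 2); at x=1 this is 3, so x decreases.
∂g/∂y = -3(y - 3)(y + 1); at y=0 this is 9, so y decreases.
x converges to its nearest critical value 0 (a local min of the x-part); y converges to -1. The iterate converges to (0, -1).

(0, -1)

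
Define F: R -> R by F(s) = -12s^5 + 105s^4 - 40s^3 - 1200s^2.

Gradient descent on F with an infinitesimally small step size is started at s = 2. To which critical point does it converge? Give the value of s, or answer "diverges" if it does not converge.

4

F'(s) = -60s(s - 5)(s - 4)(s + 2), so F'(2) = -2880.
Gradient descent moves in the -F' direction, i.e. s is increasing.
The nearest critical point in that direction is s = 4, where F'' = 1440 > 0 (a local minimum). The iterate converges there.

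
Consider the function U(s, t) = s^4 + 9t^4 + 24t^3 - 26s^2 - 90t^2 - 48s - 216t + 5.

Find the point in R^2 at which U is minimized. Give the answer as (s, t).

U(s,t) separates as P(s) + Q(t) + 5, so its minimum is min P + min Q + 5.
P'(s) = 4(s - 4)(s + 1)(s + 3) vanishes at s ∈ {-3, -1, 4}; Q'(t) = 36(t - 2)(t + 1)(t + 3) vanishes at t ∈ {-3, -1, 2}.
Local minima of P (where P''>0): P(-3)=-9, P(4)=-352. Local minima of Q: Q(-3)=-81, Q(2)=-456.
So the global minimum of U is P(4) + Q(2) + 5 = -352 − 456 + 5 = -803, attained at (4, 2).

(4, 2)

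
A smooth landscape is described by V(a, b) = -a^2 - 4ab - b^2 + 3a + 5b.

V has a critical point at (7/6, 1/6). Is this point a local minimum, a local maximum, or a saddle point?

saddle point

The Hessian of V is constant: H = [[-2, -4], [-4, -2]].
det(H) = (-2)·(-2) − (-4)² = -12.
Since det(H) < 0, H is indefinite and the critical point is a saddle point.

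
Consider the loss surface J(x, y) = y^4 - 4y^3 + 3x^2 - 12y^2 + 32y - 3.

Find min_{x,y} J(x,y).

J(x,y) separates as P(x) + Q(y) − 3, so its minimum is min P + min Q − 3.
P'(x) = 6x vanishes at x ∈ {0}; Q'(y) = 4(y - 4)(y - 1)(y + 2) vanishes at y ∈ {-2, 1, 4}.
Local minima of P (where P''>0): P(0)=0. Local minima of Q: Q(-2)=-64, Q(4)=-64.
So the global minimum of J is P(0) + Q(-2) − 3 = 0 − 64 − 3 = -67, attained at (0, -2).

-67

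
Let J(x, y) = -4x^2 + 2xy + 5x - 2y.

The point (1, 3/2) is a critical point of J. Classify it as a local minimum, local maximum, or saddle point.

saddle point

The Hessian of J is constant: H = [[-8, 2], [2, 0]].
det(H) = (-8)·0 − 2² = -4.
Since det(H) < 0, H is indefinite and the critical point is a saddle point.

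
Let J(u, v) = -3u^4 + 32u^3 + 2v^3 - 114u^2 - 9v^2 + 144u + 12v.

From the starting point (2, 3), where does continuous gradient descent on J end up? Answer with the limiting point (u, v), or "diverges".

(3, 2)

J is separable, so gradient descent decouples: u follows -∂J/∂u, v follows -∂J/∂v.
∂J/∂u = -12(u - 4)(u - 3)(u - 1); at u=2 this is -24, so u increases.
∂J/∂v = 6(v - 2)(v - 1); at v=3 this is 12, so v decreases.
u converges to its nearest critical value 3 (a local min of the u-part); v converges to 2. The iterate converges to (3, 2).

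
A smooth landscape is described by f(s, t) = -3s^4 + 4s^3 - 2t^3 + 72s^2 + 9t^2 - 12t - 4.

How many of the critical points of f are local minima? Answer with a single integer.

1

f separates as a function of s plus a function of t, so ∇f=0 decouples.
∂f/∂s = -12s(s - 4)(s + 3) = 0 at s ∈ {-3, 0, 4}; ∂f/∂t = -6(t - 2)(t - 1) = 0 at t ∈ {1, 2}.
The Hessian is diagonal: diag(f_ss, f_tt). Second derivatives: f_ss(-3)=-252, f_ss(0)=144, f_ss(4)=-336; f_tt(1)=6, f_tt(2)=-6.
Local minima occur where both diagonal entries positive: (0, 1). Count: 1.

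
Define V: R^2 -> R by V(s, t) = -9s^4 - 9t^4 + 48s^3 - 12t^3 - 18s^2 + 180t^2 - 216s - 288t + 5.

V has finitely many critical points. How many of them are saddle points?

V separates as a function of s plus a function of t, so ∇V=0 decouples.
∂V/∂s = -36(s - 3)(s - 2)(s + 1) = 0 at s ∈ {-1, 2, 3}; ∂V/∂t = -36(t - 2)(t - 1)(t + 4) = 0 at t ∈ {-4, 1, 2}.
The Hessian is diagonal: diag(V_ss, V_tt). Second derivatives: V_ss(-1)=-432, V_ss(2)=108, V_ss(3)=-144; V_tt(-4)=-1080, V_tt(1)=180, V_tt(2)=-216.
Saddle points occur where the two diagonal entries have opposite signs: (-1, 1), (2, -4), (2, 2), (3, 1). Count: 4.

4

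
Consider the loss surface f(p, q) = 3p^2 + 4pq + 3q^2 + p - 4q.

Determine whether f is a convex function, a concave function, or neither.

convex

f is quadratic, so its Hessian is the constant matrix H = [[6, 4], [4, 6]].
det(H) = 20, tr(H) = 12.
det(H) > 0 and tr(H) > 0, so H is positive definite everywhere: convex.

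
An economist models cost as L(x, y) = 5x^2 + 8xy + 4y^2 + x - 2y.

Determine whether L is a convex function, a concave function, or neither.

L is quadratic, so its Hessian is the constant matrix H = [[10, 8], [8, 8]].
det(H) = 16, tr(H) = 18.
det(H) > 0 and tr(H) > 0, so H is positive definite everywhere: convex.

convex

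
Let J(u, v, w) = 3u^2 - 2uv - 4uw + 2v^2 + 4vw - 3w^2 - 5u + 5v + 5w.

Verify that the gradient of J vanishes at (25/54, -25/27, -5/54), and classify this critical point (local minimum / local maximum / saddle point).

saddle point

∇J = (6u - 2v - 4w - 5, -2u + 4v + 4w + 5, -4u + 4v - 6w + 5); substituting (25/54, -25/27, -5/54) gives ∇J = (0, 0, 0), so (25/54, -25/27, -5/54) is indeed a critical point.
The Hessian is constant: H = [[6, -2, -4], [-2, 4, 4], [-4, 4, -6]].
Leading principal minors: Δ₁ = 6, Δ₂ = 20, Δ₃ = -216.
The minors fit neither the all-positive nor the alternating-sign pattern, so H is indefinite: a saddle point.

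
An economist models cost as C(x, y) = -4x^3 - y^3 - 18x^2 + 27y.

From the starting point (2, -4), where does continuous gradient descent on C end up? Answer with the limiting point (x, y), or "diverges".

C is separable, so gradient descent decouples: x follows -∂C/∂x, y follows -∂C/∂y.
∂C/∂x = -12x(x + 3); at x=2 this is -120, so x increases.
∂C/∂y = -3(y - 3)(y + 3); at y=-4 this is -21, so y increases.
The x-coordinate has no critical point in that direction and runs off to infinity.

diverges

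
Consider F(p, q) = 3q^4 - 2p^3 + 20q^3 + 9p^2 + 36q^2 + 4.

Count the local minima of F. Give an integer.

F separates as a function of p plus a function of q, so ∇F=0 decouples.
∂F/∂p = -6p(p - 3) = 0 at p ∈ {0, 3}; ∂F/∂q = 12q(q + 2)(q + 3) = 0 at q ∈ {-3, -2, 0}.
The Hessian is diagonal: diag(F_pp, F_qq). Second derivatives: F_pp(0)=18, F_pp(3)=-18; F_qq(-3)=36, F_qq(-2)=-24, F_qq(0)=72.
Local minima occur where both diagonal entries positive: (0, -3), (0, 0). Count: 2.

2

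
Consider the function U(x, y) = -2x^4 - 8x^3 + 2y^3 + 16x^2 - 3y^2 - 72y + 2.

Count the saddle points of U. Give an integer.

U separates as a function of x plus a function of y, so ∇U=0 decouples.
∂U/∂x = -8x(x - 1)(x + 4) = 0 at x ∈ {-4, 0, 1}; ∂U/∂y = 6(y - 4)(y + 3) = 0 at y ∈ {-3, 4}.
The Hessian is diagonal: diag(U_xx, U_yy). Second derivatives: U_xx(-4)=-160, U_xx(0)=32, U_xx(1)=-40; U_yy(-3)=-42, U_yy(4)=42.
Saddle points occur where the two diagonal entries have opposite signs: (-4, 4), (0, -3), (1, 4). Count: 3.

3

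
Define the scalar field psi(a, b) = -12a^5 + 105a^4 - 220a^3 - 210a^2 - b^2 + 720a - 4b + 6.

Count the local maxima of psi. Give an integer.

psi separates as a function of a plus a function of b, so ∇psi=0 decouples.
∂psi/∂a = -60(a - 4)(a - 3)(a - 1)(a + 1) = 0 at a ∈ {-1, 1, 3, 4}; ∂psi/∂b = -2(b + 2) = 0 at b ∈ {-2}.
The Hessian is diagonal: diag(psi_aa, psi_bb). Second derivatives: psi_aa(-1)=2400, psi_aa(1)=-720, psi_aa(3)=480, psi_aa(4)=-900; psi_bb(-2)=-2.
Local maxima occur where both diagonal entries negative: (1, -2), (4, -2). Count: 2.

2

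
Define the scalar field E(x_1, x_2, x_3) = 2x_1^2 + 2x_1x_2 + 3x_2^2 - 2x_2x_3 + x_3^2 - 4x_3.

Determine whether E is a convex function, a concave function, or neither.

E is quadratic, so its Hessian is the constant matrix H = [[4, 2, 0], [2, 6, -2], [0, -2, 2]].
Leading principal minors: 4, 20, 24.
All positive ⇒ H ≻ 0 ⇒ convex.

convex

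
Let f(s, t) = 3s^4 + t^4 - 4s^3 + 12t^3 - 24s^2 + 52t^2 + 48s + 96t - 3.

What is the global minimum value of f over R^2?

-179

f(s,t) separates as P(s) + Q(t) − 3, so its minimum is min P + min Q − 3.
P'(s) = 12(s - 2)(s - 1)(s + 2) vanishes at s ∈ {-2, 1, 2}; Q'(t) = 4(t + 2)(t + 3)(t + 4) vanishes at t ∈ {-4, -3, -2}.
Local minima of P (where P''>0): P(-2)=-112, P(2)=16. Local minima of Q: Q(-4)=-64, Q(-2)=-64.
So the global minimum of f is P(-2) + Q(-4) − 3 = -112 − 64 − 3 = -179, attained at (-2, -4).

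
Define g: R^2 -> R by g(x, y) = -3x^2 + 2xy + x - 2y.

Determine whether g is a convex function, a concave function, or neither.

g is quadratic, so its Hessian is the constant matrix H = [[-6, 2], [2, 0]].
det(H) = -4, tr(H) = -6.
det(H) < 0, so H is indefinite: neither convex nor concave.

neither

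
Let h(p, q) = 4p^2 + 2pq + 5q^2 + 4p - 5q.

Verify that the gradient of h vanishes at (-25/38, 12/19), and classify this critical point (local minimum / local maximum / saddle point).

∇h = (8p + 2q + 4, 2p + 10q - 5); substituting (-25/38, 12/19) gives ∇h = (0, 0), so (-25/38, 12/19) is indeed a critical point.
The Hessian of h is constant: H = [[8, 2], [2, 10]].
det(H) = 8·10 − 2² = 76.
det(H) > 0 and tr(H) = 18 > 0, so H is positive definite and the point is a local minimum.

local minimum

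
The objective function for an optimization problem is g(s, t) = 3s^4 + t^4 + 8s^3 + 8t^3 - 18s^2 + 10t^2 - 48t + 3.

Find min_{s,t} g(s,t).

g(s,t) separates as P(s) + Q(t) + 3, so its minimum is min P + min Q + 3.
P'(s) = 12s(s - 1)(s + 3) vanishes at s ∈ {-3, 0, 1}; Q'(t) = 4(t - 1)(t + 3)(t + 4) vanishes at t ∈ {-4, -3, 1}.
Local minima of P (where P''>0): P(-3)=-135, P(1)=-7. Local minima of Q: Q(-4)=96, Q(1)=-29.
So the global minimum of g is P(-3) + Q(1) + 3 = -135 − 29 + 3 = -161, attained at (-3, 1).

-161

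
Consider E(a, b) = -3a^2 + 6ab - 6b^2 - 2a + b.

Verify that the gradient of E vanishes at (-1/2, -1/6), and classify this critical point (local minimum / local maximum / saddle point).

∇E = (-6a + 6b - 2, 6a - 12b + 1); substituting (-1/2, -1/6) gives ∇E = (0, 0), so (-1/2, -1/6) is indeed a critical point.
The Hessian of E is constant: H = [[-6, 6], [6, -12]].
det(H) = (-6)·(-12) − 6² = 36.
det(H) > 0 and tr(H) = -18 < 0, so H is negative definite and the point is a local maximum.

local maximum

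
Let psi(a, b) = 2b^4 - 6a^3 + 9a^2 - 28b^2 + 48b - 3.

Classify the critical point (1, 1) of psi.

The mixed partial ∂²psi/∂a∂b is 0, so the Hessian at any point is diag(psi_aa, psi_bb) = diag(18(-2a + 1), 8(3b^2 - 7)).
At (1, 1): H = diag(-18, -32).
Both eigenvalues are negative, so H is negative definite: a local maximum.

local maximum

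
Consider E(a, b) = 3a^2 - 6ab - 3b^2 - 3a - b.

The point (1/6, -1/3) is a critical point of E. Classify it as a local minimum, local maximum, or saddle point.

The Hessian of E is constant: H = [[6, -6], [-6, -6]].
det(H) = 6·(-6) − (-6)² = -72.
Since det(H) < 0, H is indefinite and the critical point is a saddle point.

saddle point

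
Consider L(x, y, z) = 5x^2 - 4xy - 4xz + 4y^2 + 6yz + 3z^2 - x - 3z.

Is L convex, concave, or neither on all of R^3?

L is quadratic, so its Hessian is the constant matrix H = [[10, -4, -4], [-4, 8, 6], [-4, 6, 6]].
Leading principal minors: 10, 64, 88.
All positive ⇒ H ≻ 0 ⇒ convex.

convex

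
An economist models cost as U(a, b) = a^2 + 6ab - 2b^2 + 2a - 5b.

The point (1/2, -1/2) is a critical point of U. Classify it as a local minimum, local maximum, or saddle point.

The Hessian of U is constant: H = [[2, 6], [6, -4]].
det(H) = 2·(-4) − 6² = -44.
Since det(H) < 0, H is indefinite and the critical point is a saddle point.

saddle point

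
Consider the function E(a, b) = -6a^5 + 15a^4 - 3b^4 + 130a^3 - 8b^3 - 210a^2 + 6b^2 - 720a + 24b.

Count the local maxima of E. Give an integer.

E separates as a function of a plus a function of b, so ∇E=0 decouples.
∂E/∂a = -30(a - 4)(a - 2)(a + 1)(a + 3) = 0 at a ∈ {-3, -1, 2, 4}; ∂E/∂b = -12(b - 1)(b + 1)(b + 2) = 0 at b ∈ {-2, -1, 1}.
The Hessian is diagonal: diag(E_aa, E_bb). Second derivatives: E_aa(-3)=2100, E_aa(-1)=-900, E_aa(2)=900, E_aa(4)=-2100; E_bb(-2)=-36, E_bb(-1)=24, E_bb(1)=-72.
Local maxima occur where both diagonal entries negative: (-1, -2), (-1, 1), (4, -2), (4, 1). Count: 4.

4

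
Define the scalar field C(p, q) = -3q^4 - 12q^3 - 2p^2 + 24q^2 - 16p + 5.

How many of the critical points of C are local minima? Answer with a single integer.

C separates as a function of p plus a function of q, so ∇C=0 decouples.
∂C/∂p = -4(p + 4) = 0 at p ∈ {-4}; ∂C/∂q = -12q(q - 1)(q + 4) = 0 at q ∈ {-4, 0, 1}.
The Hessian is diagonal: diag(C_pp, C_qq). Second derivatives: C_pp(-4)=-4; C_qq(-4)=-240, C_qq(0)=48, C_qq(1)=-60.
Local minima occur where both diagonal entries positive: none. Count: 0.

0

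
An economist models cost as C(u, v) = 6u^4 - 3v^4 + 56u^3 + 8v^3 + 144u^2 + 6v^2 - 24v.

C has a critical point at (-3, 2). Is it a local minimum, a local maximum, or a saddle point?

local maximum

The mixed partial ∂²C/∂u∂v is 0, so the Hessian at any point is diag(C_uu, C_vv) = diag(24(3u^2 + 14u + 12), 12(-3v^2 + 4v + 1)).
At (-3, 2): H = diag(-72, -36).
Both eigenvalues are negative, so H is negative definite: a local maximum.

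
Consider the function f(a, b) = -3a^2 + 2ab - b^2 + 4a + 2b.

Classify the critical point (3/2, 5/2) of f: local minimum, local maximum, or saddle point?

The Hessian of f is constant: H = [[-6, 2], [2, -2]].
det(H) = (-6)·(-2) − 2² = 8.
det(H) > 0 and tr(H) = -8 < 0, so H is negative definite and the point is a local maximum.

local maximum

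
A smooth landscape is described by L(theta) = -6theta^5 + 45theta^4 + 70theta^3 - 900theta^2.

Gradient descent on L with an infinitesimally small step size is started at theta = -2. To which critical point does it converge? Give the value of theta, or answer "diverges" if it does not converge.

-3

L'(theta) = -30theta(theta - 5)(theta - 4)(theta + 3), so L'(-2) = 2520.
Gradient descent moves in the -L' direction, i.e. theta is decreasing.
The nearest critical point in that direction is theta = -3, where L'' = 5040 > 0 (a local minimum). The iterate converges there.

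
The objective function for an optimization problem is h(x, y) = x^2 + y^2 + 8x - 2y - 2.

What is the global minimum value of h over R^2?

h(x,y) separates as P(x) + Q(y) − 2, so its minimum is min P + min Q − 2.
P'(x) = 2x + 8 vanishes at x ∈ {-4}; Q'(y) = 2y - 2 vanishes at y ∈ {1}.
Local minima of P (where P''>0): P(-4)=-16. Local minima of Q: Q(1)=-1.
So the global minimum of h is P(-4) + Q(1) − 2 = -16 − 1 − 2 = -19, attained at (-4, 1).

-19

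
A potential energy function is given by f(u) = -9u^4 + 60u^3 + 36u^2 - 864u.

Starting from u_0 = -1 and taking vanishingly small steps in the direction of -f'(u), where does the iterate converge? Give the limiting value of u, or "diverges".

3

f'(u) = -36(u - 4)(u - 3)(u + 2), so f'(-1) = -720.
Gradient descent moves in the -f' direction, i.e. u is increasing.
The nearest critical point in that direction is u = 3, where f'' = 180 > 0 (a local minimum). The iterate converges there.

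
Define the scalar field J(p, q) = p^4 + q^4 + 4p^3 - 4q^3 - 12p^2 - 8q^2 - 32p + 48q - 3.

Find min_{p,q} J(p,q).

-147

J(p,q) separates as A(p) + B(q) − 3, so its minimum is min A + min B − 3.
A'(p) = 4(p - 2)(p + 1)(p + 4) vanishes at p ∈ {-4, -1, 2}; B'(q) = 4(q - 3)(q - 2)(q + 2) vanishes at q ∈ {-2, 2, 3}.
Local minima of A (where A''>0): A(-4)=-64, A(2)=-64. Local minima of B: B(-2)=-80, B(3)=45.
So the global minimum of J is A(-4) + B(-2) − 3 = -64 − 80 − 3 = -147, attained at (-4, -2).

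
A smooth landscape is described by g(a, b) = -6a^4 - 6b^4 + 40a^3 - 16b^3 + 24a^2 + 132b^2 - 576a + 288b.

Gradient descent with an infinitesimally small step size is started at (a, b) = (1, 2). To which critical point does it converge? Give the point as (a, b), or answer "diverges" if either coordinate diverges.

(3, -1)

g is separable, so gradient descent decouples: a follows -∂g/∂a, b follows -∂g/∂b.
∂g/∂a = -24(a - 4)(a - 3)(a + 2); at a=1 this is -432, so a increases.
∂g/∂b = -24(b - 3)(b + 1)(b + 4); at b=2 this is 432, so b decreases.
a converges to its nearest critical value 3 (a local min of the a-part); b converges to -1. The iterate converges to (3, -1).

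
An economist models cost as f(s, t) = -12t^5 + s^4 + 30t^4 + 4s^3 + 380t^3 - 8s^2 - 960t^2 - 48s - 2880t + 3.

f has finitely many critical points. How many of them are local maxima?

2

f separates as a function of s plus a function of t, so ∇f=0 decouples.
∂f/∂s = 4(s - 2)(s + 2)(s + 3) = 0 at s ∈ {-3, -2, 2}; ∂f/∂t = -60(t - 4)(t - 3)(t + 1)(t + 4) = 0 at t ∈ {-4, -1, 3, 4}.
The Hessian is diagonal: diag(f_ss, f_tt). Second derivatives: f_ss(-3)=20, f_ss(-2)=-16, f_ss(2)=80; f_tt(-4)=10080, f_tt(-1)=-3600, f_tt(3)=1680, f_tt(4)=-2400.
Local maxima occur where both diagonal entries negative: (-2, -1), (-2, 4). Count: 2.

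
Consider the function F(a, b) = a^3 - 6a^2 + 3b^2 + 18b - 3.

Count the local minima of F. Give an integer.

F separates as a function of a plus a function of b, so ∇F=0 decouples.
∂F/∂a = 3a(a - 4) = 0 at a ∈ {0, 4}; ∂F/∂b = 6(b + 3) = 0 at b ∈ {-3}.
The Hessian is diagonal: diag(F_aa, F_bb). Second derivatives: F_aa(0)=-12, F_aa(4)=12; F_bb(-3)=6.
Local minima occur where both diagonal entries positive: (4, -3). Count: 1.

1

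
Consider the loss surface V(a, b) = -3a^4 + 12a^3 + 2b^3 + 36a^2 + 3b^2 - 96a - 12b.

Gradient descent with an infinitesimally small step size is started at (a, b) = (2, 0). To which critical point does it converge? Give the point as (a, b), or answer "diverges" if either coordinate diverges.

V is separable, so gradient descent decouples: a follows -∂V/∂a, b follows -∂V/∂b.
∂V/∂a = -12(a - 4)(a - 1)(a + 2); at a=2 this is 96, so a decreases.
∂V/∂b = 6(b - 1)(b + 2); at b=0 this is -12, so b increases.
a converges to its nearest critical value 1 (a local min of the a-part); b converges to 1. The iterate converges to (1, 1).

(1, 1)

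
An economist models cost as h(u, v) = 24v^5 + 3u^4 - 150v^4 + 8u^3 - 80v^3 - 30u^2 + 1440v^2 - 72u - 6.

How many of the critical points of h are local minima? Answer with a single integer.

4

h separates as a function of u plus a function of v, so ∇h=0 decouples.
∂h/∂u = 12(u - 2)(u + 1)(u + 3) = 0 at u ∈ {-3, -1, 2}; ∂h/∂v = 120v(v - 4)(v - 3)(v + 2) = 0 at v ∈ {-2, 0, 3, 4}.
The Hessian is diagonal: diag(h_uu, h_vv). Second derivatives: h_uu(-3)=120, h_uu(-1)=-72, h_uu(2)=180; h_vv(-2)=-7200, h_vv(0)=2880, h_vv(3)=-1800, h_vv(4)=2880.
Local minima occur where both diagonal entries positive: (-3, 0), (-3, 4), (2, 0), (2, 4). Count: 4.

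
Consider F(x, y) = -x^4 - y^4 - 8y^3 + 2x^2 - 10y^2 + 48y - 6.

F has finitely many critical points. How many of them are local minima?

1

F separates as a function of x plus a function of y, so ∇F=0 decouples.
∂F/∂x = -4x(x - 1)(x + 1) = 0 at x ∈ {-1, 0, 1}; ∂F/∂y = -4(y - 1)(y + 3)(y + 4) = 0 at y ∈ {-4, -3, 1}.
The Hessian is diagonal: diag(F_xx, F_yy). Second derivatives: F_xx(-1)=-8, F_xx(0)=4, F_xx(1)=-8; F_yy(-4)=-20, F_yy(-3)=16, F_yy(1)=-80.
Local minima occur where both diagonal entries positive: (0, -3). Count: 1.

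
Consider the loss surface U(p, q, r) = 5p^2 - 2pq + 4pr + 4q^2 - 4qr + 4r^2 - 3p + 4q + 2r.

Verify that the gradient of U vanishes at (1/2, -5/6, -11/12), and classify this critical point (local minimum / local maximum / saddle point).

local minimum

∇U = (10p - 2q + 4r - 3, -2p + 8q - 4r + 4, 4p - 4q + 8r + 2); substituting (1/2, -5/6, -11/12) gives ∇U = (0, 0, 0), so (1/2, -5/6, -11/12) is indeed a critical point.
The Hessian is constant: H = [[10, -2, 4], [-2, 8, -4], [4, -4, 8]].
Leading principal minors: Δ₁ = 10, Δ₂ = 76, Δ₃ = 384.
All leading minors are positive, so H is positive definite: a local minimum.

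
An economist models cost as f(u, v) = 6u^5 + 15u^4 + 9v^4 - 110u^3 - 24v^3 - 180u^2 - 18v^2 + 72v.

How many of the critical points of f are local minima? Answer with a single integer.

4

f separates as a function of u plus a function of v, so ∇f=0 decouples.
∂f/∂u = 30u(u - 3)(u + 1)(u + 4) = 0 at u ∈ {-4, -1, 0, 3}; ∂f/∂v = 36(v - 2)(v - 1)(v + 1) = 0 at v ∈ {-1, 1, 2}.
The Hessian is diagonal: diag(f_uu, f_vv). Second derivatives: f_uu(-4)=-2520, f_uu(-1)=360, f_uu(0)=-360, f_uu(3)=2520; f_vv(-1)=216, f_vv(1)=-72, f_vv(2)=108.
Local minima occur where both diagonal entries positive: (-1, -1), (-1, 2), (3, -1), (3, 2). Count: 4.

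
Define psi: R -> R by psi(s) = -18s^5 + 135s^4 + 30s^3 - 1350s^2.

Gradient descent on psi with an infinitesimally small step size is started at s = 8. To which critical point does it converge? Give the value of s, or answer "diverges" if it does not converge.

psi'(s) = -90s(s - 5)(s - 3)(s + 2), so psi'(8) = -108000.
Gradient descent moves in the -psi' direction, i.e. s is increasing.
There is no critical point above s=8, and psi' keeps the same sign, so the iterate runs off to +∞.

diverges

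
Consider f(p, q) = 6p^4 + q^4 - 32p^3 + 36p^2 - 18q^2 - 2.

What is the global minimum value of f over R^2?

f(p,q) separates as A(p) + B(q) − 2, so its minimum is min A + min B − 2.
A'(p) = 24p(p - 3)(p - 1) vanishes at p ∈ {0, 1, 3}; B'(q) = 4q(q - 3)(q + 3) vanishes at q ∈ {-3, 0, 3}.
Local minima of A (where A''>0): A(0)=0, A(3)=-54. Local minima of B: B(-3)=-81, B(3)=-81.
So the global minimum of f is A(3) + B(-3) − 2 = -54 − 81 − 2 = -137, attained at (3, -3).

-137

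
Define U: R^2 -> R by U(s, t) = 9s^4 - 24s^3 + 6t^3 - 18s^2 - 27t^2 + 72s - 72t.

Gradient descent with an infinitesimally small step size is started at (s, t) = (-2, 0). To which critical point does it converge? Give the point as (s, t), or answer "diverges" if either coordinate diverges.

U is separable, so gradient descent decouples: s follows -∂U/∂s, t follows -∂U/∂t.
∂U/∂s = 36(s - 2)(s - 1)(s + 1); at s=-2 this is -432, so s increases.
∂U/∂t = 18(t - 4)(t + 1); at t=0 this is -72, so t increases.
s converges to its nearest critical value -1 (a local min of the s-part); t converges to 4. The iterate converges to (-1, 4).

(-1, 4)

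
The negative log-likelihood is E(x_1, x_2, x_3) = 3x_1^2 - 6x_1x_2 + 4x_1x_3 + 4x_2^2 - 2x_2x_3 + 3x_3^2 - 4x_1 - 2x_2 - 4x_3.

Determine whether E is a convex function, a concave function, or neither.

convex

E is quadratic, so its Hessian is the constant matrix H = [[6, -6, 4], [-6, 8, -2], [4, -2, 6]].
Leading principal minors: 6, 12, 16.
All positive ⇒ H ≻ 0 ⇒ convex.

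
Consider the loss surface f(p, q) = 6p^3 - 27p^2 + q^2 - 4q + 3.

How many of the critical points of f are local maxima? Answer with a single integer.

0

f separates as a function of p plus a function of q, so ∇f=0 decouples.
∂f/∂p = 18p(p - 3) = 0 at p ∈ {0, 3}; ∂f/∂q = 2(q - 2) = 0 at q ∈ {2}.
The Hessian is diagonal: diag(f_pp, f_qq). Second derivatives: f_pp(0)=-54, f_pp(3)=54; f_qq(2)=2.
Local maxima occur where both diagonal entries negative: none. Count: 0.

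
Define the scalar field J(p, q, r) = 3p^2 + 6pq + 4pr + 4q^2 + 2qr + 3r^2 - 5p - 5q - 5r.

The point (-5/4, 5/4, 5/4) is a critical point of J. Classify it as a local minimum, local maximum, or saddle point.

local minimum

The Hessian is constant: H = [[6, 6, 4], [6, 8, 2], [4, 2, 6]].
Leading principal minors: Δ₁ = 6, Δ₂ = 12, Δ₃ = 16.
All leading minors are positive, so H is positive definite: a local minimum.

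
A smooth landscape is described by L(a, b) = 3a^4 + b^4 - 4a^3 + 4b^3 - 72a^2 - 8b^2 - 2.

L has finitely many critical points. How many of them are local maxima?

L separates as a function of a plus a function of b, so ∇L=0 decouples.
∂L/∂a = 12a(a - 4)(a + 3) = 0 at a ∈ {-3, 0, 4}; ∂L/∂b = 4b(b - 1)(b + 4) = 0 at b ∈ {-4, 0, 1}.
The Hessian is diagonal: diag(L_aa, L_bb). Second derivatives: L_aa(-3)=252, L_aa(0)=-144, L_aa(4)=336; L_bb(-4)=80, L_bb(0)=-16, L_bb(1)=20.
Local maxima occur where both diagonal entries negative: (0, 0). Count: 1.

1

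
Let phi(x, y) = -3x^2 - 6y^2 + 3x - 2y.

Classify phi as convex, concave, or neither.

concave

phi is quadratic, so its Hessian is the constant matrix H = [[-6, 0], [0, -12]].
det(H) = 72, tr(H) = -18.
det(H) > 0 and tr(H) < 0, so H is negative definite everywhere: concave.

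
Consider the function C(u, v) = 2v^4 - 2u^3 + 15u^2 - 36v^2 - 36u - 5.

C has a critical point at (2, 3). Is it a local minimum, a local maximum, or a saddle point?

local minimum

The mixed partial ∂²C/∂u∂v is 0, so the Hessian at any point is diag(C_uu, C_vv) = diag(6(-2u + 5), 24(v^2 - 3)).
At (2, 3): H = diag(6, 144).
Both eigenvalues are positive, so H is positive definite: a local minimum.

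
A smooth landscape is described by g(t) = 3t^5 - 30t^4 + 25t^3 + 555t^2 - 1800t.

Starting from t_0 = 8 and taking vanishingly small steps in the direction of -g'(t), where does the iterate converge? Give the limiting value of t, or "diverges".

5

g'(t) = 15(t - 5)(t - 4)(t - 2)(t + 3), so g'(8) = 11880.
Gradient descent moves in the -g' direction, i.e. t is decreasing.
The nearest critical point in that direction is t = 5, where g'' = 360 > 0 (a local minimum). The iterate converges there.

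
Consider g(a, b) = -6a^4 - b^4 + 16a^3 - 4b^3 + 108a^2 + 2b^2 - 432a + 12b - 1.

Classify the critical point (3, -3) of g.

The mixed partial ∂²g/∂a∂b is 0, so the Hessian at any point is diag(g_aa, g_bb) = diag(24(-3a^2 + 4a + 9), 4(-3b^2 - 6b + 1)).
At (3, -3): H = diag(-144, -32).
Both eigenvalues are negative, so H is negative definite: a local maximum.

local maximum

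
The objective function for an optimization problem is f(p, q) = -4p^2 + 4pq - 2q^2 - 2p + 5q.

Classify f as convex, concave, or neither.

concave

f is quadratic, so its Hessian is the constant matrix H = [[-8, 4], [4, -4]].
det(H) = 16, tr(H) = -12.
det(H) > 0 and tr(H) < 0, so H is negative definite everywhere: concave.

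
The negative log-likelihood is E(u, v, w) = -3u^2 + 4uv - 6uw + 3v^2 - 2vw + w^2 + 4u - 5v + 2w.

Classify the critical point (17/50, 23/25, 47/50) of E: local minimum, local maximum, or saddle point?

saddle point

The Hessian is constant: H = [[-6, 4, -6], [4, 6, -2], [-6, -2, 2]].
Leading principal minors: Δ₁ = -6, Δ₂ = -52, Δ₃ = -200.
The minors fit neither the all-positive nor the alternating-sign pattern, so H is indefinite: a saddle point.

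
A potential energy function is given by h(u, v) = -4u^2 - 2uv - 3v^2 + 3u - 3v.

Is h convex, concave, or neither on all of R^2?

concave

h is quadratic, so its Hessian is the constant matrix H = [[-8, -2], [-2, -6]].
det(H) = 44, tr(H) = -14.
det(H) > 0 and tr(H) < 0, so H is negative definite everywhere: concave.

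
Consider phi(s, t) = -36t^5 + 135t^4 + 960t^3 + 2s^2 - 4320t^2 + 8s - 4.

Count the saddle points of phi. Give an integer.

2

phi separates as a function of s plus a function of t, so ∇phi=0 decouples.
∂phi/∂s = 4(s + 2) = 0 at s ∈ {-2}; ∂phi/∂t = -180t(t - 4)(t - 3)(t + 4) = 0 at t ∈ {-4, 0, 3, 4}.
The Hessian is diagonal: diag(phi_ss, phi_tt). Second derivatives: phi_ss(-2)=4; phi_tt(-4)=40320, phi_tt(0)=-8640, phi_tt(3)=3780, phi_tt(4)=-5760.
Saddle points occur where the two diagonal entries have opposite signs: (-2, 0), (-2, 4). Count: 2.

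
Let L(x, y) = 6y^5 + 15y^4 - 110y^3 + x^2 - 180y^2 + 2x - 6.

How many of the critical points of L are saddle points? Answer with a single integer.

2

L separates as a function of x plus a function of y, so ∇L=0 decouples.
∂L/∂x = 2(x + 1) = 0 at x ∈ {-1}; ∂L/∂y = 30y(y - 3)(y + 1)(y + 4) = 0 at y ∈ {-4, -1, 0, 3}.
The Hessian is diagonal: diag(L_xx, L_yy). Second derivatives: L_xx(-1)=2; L_yy(-4)=-2520, L_yy(-1)=360, L_yy(0)=-360, L_yy(3)=2520.
Saddle points occur where the two diagonal entries have opposite signs: (-1, -4), (-1, 0). Count: 2.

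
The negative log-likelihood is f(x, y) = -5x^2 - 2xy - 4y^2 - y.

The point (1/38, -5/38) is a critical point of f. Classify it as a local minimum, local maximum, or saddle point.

The Hessian of f is constant: H = [[-10, -2], [-2, -8]].
det(H) = (-10)·(-8) − (-2)² = 76.
det(H) > 0 and tr(H) = -18 < 0, so H is negative definite and the point is a local maximum.

local maximum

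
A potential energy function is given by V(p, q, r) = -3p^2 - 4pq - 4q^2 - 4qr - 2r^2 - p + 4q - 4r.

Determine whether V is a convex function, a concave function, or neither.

V is quadratic, so its Hessian is the constant matrix H = [[-6, -4, 0], [-4, -8, -4], [0, -4, -4]].
Leading principal minors: -6, 32, -32.
Signs alternate −, +, − ⇒ H ≺ 0 ⇒ concave.

concave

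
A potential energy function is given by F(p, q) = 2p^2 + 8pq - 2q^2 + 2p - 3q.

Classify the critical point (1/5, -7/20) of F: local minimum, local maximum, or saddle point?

The Hessian of F is constant: H = [[4, 8], [8, -4]].
det(H) = 4·(-4) − 8² = -80.
Since det(H) < 0, H is indefinite and the critical point is a saddle point.

saddle point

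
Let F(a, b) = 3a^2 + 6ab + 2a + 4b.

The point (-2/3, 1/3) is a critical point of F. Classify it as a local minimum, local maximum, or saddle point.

The Hessian of F is constant: H = [[6, 6], [6, 0]].
det(H) = 6·0 − 6² = -36.
Since det(H) < 0, H is indefinite and the critical point is a saddle point.

saddle point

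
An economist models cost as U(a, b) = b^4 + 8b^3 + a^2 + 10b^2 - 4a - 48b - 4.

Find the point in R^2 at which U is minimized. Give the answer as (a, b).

U(a,b) separates as P(a) + Q(b) − 4, so its minimum is min P + min Q − 4.
P'(a) = 2a - 4 vanishes at a ∈ {2}; Q'(b) = 4(b - 1)(b + 3)(b + 4) vanishes at b ∈ {-4, -3, 1}.
Local minima of P (where P''>0): P(2)=-4. Local minima of Q: Q(-4)=96, Q(1)=-29.
So the global minimum of U is P(2) + Q(1) − 4 = -4 − 29 − 4 = -37, attained at (2, 1).

(2, 1)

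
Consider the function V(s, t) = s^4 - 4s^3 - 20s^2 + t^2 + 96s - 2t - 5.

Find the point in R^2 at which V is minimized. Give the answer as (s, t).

(-3, 1)

V(s,t) separates as P(s) + Q(t) − 5, so its minimum is min P + min Q − 5.
P'(s) = 4(s - 4)(s - 2)(s + 3) vanishes at s ∈ {-3, 2, 4}; Q'(t) = 2(t - 1) vanishes at t ∈ {1}.
Local minima of P (where P''>0): P(-3)=-279, P(4)=64. Local minima of Q: Q(1)=-1.
So the global minimum of V is P(-3) + Q(1) − 5 = -279 − 1 − 5 = -285, attained at (-3, 1).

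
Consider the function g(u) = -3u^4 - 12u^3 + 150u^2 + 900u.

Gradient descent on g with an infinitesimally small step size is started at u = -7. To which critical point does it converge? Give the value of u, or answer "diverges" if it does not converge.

diverges

g'(u) = -12(u - 5)(u + 3)(u + 5), so g'(-7) = 1152.
Gradient descent moves in the -g' direction, i.e. u is decreasing.
There is no critical point below u=-7, and g' keeps the same sign, so the iterate runs off to −∞.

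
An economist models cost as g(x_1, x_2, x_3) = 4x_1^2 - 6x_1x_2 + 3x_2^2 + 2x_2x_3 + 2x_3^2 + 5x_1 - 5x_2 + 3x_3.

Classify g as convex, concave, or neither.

g is quadratic, so its Hessian is the constant matrix H = [[8, -6, 0], [-6, 6, 2], [0, 2, 4]].
Leading principal minors: 8, 12, 16.
All positive ⇒ H ≻ 0 ⇒ convex.

convex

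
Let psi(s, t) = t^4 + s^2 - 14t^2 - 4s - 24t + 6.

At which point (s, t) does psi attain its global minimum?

psi(s,t) separates as P(s) + Q(t) + 6, so its minimum is min P + min Q + 6.
P'(s) = 2s - 4 vanishes at s ∈ {2}; Q'(t) = 4(t - 3)(t + 1)(t + 2) vanishes at t ∈ {-2, -1, 3}.
Local minima of P (where P''>0): P(2)=-4. Local minima of Q: Q(-2)=8, Q(3)=-117.
So the global minimum of psi is P(2) + Q(3) + 6 = -4 − 117 + 6 = -115, attained at (2, 3).

(2, 3)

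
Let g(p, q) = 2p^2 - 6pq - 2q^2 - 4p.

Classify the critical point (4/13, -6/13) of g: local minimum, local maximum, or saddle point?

saddle point

The Hessian of g is constant: H = [[4, -6], [-6, -4]].
det(H) = 4·(-4) − (-6)² = -52.
Since det(H) < 0, H is indefinite and the critical point is a saddle point.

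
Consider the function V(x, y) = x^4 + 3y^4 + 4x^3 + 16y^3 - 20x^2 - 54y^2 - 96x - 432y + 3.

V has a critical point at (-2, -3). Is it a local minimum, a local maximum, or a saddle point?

local maximum

The mixed partial ∂²V/∂x∂y is 0, so the Hessian at any point is diag(V_xx, V_yy) = diag(4(3x^2 + 6x - 10), 12(3y^2 + 8y - 9)).
At (-2, -3): H = diag(-40, -72).
Both eigenvalues are negative, so H is negative definite: a local maximum.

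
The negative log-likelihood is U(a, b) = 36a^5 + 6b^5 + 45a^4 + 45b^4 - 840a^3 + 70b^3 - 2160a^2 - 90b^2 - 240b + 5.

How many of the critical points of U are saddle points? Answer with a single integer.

U separates as a function of a plus a function of b, so ∇U=0 decouples.
∂U/∂a = 180a(a - 4)(a + 2)(a + 3) = 0 at a ∈ {-3, -2, 0, 4}; ∂U/∂b = 30(b - 1)(b + 1)(b + 2)(b + 4) = 0 at b ∈ {-4, -2, -1, 1}.
The Hessian is diagonal: diag(U_aa, U_bb). Second derivatives: U_aa(-3)=-3780, U_aa(-2)=2160, U_aa(0)=-4320, U_aa(4)=30240; U_bb(-4)=-900, U_bb(-2)=180, U_bb(-1)=-180, U_bb(1)=900.
Saddle points occur where the two diagonal entries have opposite signs: (-3, -2), (-3, 1), (-2, -4), (-2, -1), (0, -2), (0, 1), (4, -4), (4, -1). Count: 8.

8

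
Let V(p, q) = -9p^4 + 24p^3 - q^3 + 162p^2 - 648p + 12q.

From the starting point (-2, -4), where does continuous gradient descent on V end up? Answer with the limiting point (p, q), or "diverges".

(2, -2)

V is separable, so gradient descent decouples: p follows -∂V/∂p, q follows -∂V/∂q.
∂V/∂p = -36(p - 3)(p - 2)(p + 3); at p=-2 this is -720, so p increases.
∂V/∂q = -3(q - 2)(q + 2); at q=-4 this is -36, so q increases.
p converges to its nearest critical value 2 (a local min of the p-part); q converges to -2. The iterate converges to (2, -2).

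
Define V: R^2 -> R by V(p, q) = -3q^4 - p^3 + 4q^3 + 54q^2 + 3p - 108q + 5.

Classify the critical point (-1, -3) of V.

saddle point

The mixed partial ∂²V/∂p∂q is 0, so the Hessian at any point is diag(V_pp, V_qq) = diag(-6p, 12(-3q^2 + 2q + 9)).
At (-1, -3): H = diag(6, -288).
The eigenvalues have opposite signs, so H is indefinite: a saddle point.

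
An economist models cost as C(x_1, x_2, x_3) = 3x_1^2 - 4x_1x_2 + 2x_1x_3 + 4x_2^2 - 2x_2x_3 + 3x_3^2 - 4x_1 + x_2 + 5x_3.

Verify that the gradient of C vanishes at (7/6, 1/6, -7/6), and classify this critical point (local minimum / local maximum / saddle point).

local minimum

∇C = (6x_1 - 4x_2 + 2x_3 - 4, -4x_1 + 8x_2 - 2x_3 + 1, 2x_1 - 2x_2 + 6x_3 + 5); substituting (7/6, 1/6, -7/6) gives ∇C = (0, 0, 0), so (7/6, 1/6, -7/6) is indeed a critical point.
The Hessian is constant: H = [[6, -4, 2], [-4, 8, -2], [2, -2, 6]].
Leading principal minors: Δ₁ = 6, Δ₂ = 32, Δ₃ = 168.
All leading minors are positive, so H is positive definite: a local minimum.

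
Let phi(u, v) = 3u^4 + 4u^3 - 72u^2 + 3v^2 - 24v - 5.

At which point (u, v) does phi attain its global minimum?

(-4, 4)

phi(u,v) separates as P(u) + Q(v) − 5, so its minimum is min P + min Q − 5.
P'(u) = 12u(u - 3)(u + 4) vanishes at u ∈ {-4, 0, 3}; Q'(v) = 6v - 24 vanishes at v ∈ {4}.
Local minima of P (where P''>0): P(-4)=-640, P(3)=-297. Local minima of Q: Q(4)=-48.
So the global minimum of phi is P(-4) + Q(4) − 5 = -640 − 48 − 5 = -693, attained at (-4, 4).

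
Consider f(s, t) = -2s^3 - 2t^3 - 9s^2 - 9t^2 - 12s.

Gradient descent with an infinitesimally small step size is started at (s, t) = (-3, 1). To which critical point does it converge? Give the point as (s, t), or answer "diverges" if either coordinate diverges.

diverges

f is separable, so gradient descent decouples: s follows -∂f/∂s, t follows -∂f/∂t.
∂f/∂s = -6(s + 1)(s + 2); at s=-3 this is -12, so s increases.
∂f/∂t = -6t(t + 3); at t=1 this is -24, so t increases.
The t-coordinate has no critical point in that direction and runs off to infinity.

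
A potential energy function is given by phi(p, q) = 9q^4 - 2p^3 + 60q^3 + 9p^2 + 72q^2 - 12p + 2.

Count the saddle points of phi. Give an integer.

phi separates as a function of p plus a function of q, so ∇phi=0 decouples.
∂phi/∂p = -6(p - 2)(p - 1) = 0 at p ∈ {1, 2}; ∂phi/∂q = 36q(q + 1)(q + 4) = 0 at q ∈ {-4, -1, 0}.
The Hessian is diagonal: diag(phi_pp, phi_qq). Second derivatives: phi_pp(1)=6, phi_pp(2)=-6; phi_qq(-4)=432, phi_qq(-1)=-108, phi_qq(0)=144.
Saddle points occur where the two diagonal entries have opposite signs: (1, -1), (2, -4), (2, 0). Count: 3.

3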